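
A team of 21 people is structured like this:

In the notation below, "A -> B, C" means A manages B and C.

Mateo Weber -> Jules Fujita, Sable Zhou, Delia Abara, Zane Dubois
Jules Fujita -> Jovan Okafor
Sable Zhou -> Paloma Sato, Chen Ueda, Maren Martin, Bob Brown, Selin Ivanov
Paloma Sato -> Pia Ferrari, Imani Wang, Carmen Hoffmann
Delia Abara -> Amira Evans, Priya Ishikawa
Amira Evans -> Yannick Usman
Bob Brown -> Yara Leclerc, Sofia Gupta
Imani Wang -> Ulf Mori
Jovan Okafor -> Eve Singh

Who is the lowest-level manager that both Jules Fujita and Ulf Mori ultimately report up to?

Mateo Weber

Jules Fujita's chain of managers is Mateo Weber. Ulf Mori's chain of managers is Imani Wang, Paloma Sato, Sable Zhou, Mateo Weber. The first manager that appears in both chains is Mateo Weber.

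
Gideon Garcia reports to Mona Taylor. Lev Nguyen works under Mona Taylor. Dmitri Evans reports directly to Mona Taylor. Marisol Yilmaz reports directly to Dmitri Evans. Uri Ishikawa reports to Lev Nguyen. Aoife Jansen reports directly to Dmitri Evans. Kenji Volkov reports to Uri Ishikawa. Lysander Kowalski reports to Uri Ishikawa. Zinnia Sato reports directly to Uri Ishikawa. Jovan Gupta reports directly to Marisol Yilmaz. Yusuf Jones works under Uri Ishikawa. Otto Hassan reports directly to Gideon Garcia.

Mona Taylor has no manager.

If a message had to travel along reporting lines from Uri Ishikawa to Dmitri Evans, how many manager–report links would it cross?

Uri Ishikawa is 2 levels below Mona Taylor, and Dmitri Evans is 1 level below Mona Taylor (their lowest common manager). The shortest path runs up from Uri Ishikawa to Mona Taylor and back down to Dmitri Evans: 2 + 1 = 3 links.

3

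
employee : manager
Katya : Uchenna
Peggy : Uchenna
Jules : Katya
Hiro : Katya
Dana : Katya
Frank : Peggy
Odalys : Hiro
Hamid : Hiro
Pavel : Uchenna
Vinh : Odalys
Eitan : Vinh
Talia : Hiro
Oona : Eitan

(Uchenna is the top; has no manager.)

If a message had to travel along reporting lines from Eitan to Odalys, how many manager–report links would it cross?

2

Eitan is in Odalys's organization: the chain from Eitan up to Odalys is Eitan → Vinh → Odalys, which is 2 links.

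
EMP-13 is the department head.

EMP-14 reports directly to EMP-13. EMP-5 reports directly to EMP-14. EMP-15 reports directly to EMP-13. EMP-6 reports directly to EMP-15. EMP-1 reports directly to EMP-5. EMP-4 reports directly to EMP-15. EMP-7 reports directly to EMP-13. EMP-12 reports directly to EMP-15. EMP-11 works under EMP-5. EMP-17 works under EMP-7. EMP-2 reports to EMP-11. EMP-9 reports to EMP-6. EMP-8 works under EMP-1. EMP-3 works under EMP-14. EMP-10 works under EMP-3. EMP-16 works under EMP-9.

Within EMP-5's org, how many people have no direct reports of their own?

2

The people in EMP-5's organization with no one reporting to them are EMP-2, EMP-8. That is 2.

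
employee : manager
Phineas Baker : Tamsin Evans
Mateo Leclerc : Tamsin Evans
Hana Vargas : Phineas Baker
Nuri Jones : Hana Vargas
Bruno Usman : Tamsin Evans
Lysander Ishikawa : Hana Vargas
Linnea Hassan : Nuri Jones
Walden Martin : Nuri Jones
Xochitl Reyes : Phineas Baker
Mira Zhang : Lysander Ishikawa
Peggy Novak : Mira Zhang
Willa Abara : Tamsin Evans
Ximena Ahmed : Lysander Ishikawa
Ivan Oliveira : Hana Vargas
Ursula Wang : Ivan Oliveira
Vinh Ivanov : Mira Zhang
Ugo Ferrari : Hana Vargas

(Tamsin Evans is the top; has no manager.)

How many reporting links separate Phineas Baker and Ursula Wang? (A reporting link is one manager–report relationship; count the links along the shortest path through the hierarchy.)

3

Ursula Wang is in Phineas Baker's organization: the chain from Ursula Wang up to Phineas Baker is Ursula Wang → Ivan Oliveira → Hana Vargas → Phineas Baker, which is 3 links.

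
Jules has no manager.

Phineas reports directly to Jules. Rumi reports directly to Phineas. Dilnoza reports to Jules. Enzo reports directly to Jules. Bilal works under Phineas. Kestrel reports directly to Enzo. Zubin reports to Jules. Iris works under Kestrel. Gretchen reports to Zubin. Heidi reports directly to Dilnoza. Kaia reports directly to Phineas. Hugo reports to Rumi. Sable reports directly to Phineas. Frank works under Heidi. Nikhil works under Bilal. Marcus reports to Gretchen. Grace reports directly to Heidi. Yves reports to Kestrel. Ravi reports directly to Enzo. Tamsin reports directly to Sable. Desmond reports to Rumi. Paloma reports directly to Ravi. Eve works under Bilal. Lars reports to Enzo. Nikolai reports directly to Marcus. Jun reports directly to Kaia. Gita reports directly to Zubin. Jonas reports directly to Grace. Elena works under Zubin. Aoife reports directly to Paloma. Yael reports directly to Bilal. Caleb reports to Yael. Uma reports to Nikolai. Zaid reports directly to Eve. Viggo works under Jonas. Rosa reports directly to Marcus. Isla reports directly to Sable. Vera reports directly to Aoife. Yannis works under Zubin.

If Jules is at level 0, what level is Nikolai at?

Chain from Nikolai up to Jules: Nikolai → Marcus → Gretchen → Zubin → Jules. That is 4 steps up, so Nikolai is 4 levels below Jules.

4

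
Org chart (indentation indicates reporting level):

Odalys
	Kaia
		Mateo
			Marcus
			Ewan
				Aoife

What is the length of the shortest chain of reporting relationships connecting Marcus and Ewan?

Marcus is 1 level below Mateo, and Ewan is 1 level below Mateo (their lowest common manager). The shortest path runs up from Marcus to Mateo and back down to Ewan: 1 + 1 = 2 links.

2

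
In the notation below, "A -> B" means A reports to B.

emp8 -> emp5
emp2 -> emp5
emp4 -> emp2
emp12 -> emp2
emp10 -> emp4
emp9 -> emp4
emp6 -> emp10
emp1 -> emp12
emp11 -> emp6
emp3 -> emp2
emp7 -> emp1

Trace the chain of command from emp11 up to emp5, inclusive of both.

emp11 reports to emp6. emp6 reports to emp10. emp10 reports to emp4. emp4 reports to emp2. emp2 reports to emp5. emp5 is at the top.

emp11 -> emp6 -> emp10 -> emp4 -> emp2 -> emp5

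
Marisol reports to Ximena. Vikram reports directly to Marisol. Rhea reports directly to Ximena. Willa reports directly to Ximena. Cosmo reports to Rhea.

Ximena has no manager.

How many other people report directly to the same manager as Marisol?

Marisol reports to Ximena. Ximena's other direct reports are Rhea, Willa — 2 peers.

2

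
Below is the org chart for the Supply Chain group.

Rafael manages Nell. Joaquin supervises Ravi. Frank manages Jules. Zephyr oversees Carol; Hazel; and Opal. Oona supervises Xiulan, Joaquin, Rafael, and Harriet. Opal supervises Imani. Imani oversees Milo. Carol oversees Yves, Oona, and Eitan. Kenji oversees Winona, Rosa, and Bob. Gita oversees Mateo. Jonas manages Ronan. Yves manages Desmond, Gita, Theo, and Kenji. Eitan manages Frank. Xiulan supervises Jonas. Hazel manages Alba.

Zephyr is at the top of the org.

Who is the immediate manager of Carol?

Carol reports directly to Zephyr.

Zephyr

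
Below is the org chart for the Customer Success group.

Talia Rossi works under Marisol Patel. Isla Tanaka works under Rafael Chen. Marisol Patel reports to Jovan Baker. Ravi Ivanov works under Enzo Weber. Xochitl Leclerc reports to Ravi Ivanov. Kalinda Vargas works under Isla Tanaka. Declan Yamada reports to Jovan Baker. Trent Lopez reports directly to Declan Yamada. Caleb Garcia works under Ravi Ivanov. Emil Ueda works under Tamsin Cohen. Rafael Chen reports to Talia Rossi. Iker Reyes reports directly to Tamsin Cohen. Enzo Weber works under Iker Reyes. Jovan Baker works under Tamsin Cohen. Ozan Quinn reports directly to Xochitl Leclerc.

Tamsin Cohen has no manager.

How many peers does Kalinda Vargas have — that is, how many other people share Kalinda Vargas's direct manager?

Kalinda Vargas reports to Isla Tanaka, and Isla Tanaka has no other direct reports. Kalinda Vargas has 0 peers.

0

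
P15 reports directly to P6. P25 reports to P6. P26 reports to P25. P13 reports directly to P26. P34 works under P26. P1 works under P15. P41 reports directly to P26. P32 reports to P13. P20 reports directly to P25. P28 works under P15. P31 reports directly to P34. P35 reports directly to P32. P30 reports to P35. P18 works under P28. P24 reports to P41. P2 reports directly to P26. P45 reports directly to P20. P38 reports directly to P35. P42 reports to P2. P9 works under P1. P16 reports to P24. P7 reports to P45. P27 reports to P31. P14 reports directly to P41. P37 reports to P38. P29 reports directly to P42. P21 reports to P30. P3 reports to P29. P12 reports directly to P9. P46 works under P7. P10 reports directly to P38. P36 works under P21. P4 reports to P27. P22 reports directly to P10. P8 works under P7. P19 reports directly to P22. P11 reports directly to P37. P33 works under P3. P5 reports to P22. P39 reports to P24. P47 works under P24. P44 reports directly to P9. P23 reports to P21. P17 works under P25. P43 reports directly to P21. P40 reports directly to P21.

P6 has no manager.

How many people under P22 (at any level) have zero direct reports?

2

The people in P22's organization with no one reporting to them are P5, P19. That is 2.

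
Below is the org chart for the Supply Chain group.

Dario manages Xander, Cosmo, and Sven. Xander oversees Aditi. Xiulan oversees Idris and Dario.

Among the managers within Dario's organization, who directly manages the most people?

Dario

Direct-report counts within Dario's organization: Dario has 3; Xander has 1. The largest is 3, held by Dario.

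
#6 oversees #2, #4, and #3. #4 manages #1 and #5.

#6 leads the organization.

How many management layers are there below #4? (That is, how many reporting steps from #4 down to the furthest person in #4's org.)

The longest chain under #4 runs #4 → #5, which is 1 level below #4.

1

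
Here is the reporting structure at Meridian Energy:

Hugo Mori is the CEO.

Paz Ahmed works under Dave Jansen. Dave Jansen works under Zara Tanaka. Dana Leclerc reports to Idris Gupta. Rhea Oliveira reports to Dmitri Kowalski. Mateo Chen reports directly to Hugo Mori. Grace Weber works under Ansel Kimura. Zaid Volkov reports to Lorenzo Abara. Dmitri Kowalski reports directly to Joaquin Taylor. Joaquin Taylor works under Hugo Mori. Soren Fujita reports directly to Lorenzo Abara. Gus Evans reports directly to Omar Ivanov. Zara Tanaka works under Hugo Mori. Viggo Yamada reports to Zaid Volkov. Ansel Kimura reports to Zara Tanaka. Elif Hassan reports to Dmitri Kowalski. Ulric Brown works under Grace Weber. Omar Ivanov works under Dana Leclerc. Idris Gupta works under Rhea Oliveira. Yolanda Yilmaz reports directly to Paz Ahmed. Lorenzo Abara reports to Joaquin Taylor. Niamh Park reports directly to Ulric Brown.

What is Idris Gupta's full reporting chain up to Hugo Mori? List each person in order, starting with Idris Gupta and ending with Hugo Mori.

Idris Gupta reports to Rhea Oliveira. Rhea Oliveira reports to Dmitri Kowalski. Dmitri Kowalski reports to Joaquin Taylor. Joaquin Taylor reports to Hugo Mori. Hugo Mori is at the top.

Idris Gupta -> Rhea Oliveira -> Dmitri Kowalski -> Joaquin Taylor -> Hugo Mori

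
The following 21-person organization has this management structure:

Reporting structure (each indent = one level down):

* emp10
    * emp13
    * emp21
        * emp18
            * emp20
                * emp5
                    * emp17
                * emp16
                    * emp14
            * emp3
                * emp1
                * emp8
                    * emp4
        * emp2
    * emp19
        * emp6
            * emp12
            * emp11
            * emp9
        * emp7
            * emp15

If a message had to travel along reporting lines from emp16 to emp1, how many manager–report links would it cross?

4

emp16 is 2 levels below emp18, and emp1 is 2 levels below emp18 (their lowest common manager). The shortest path runs up from emp16 to emp18 and back down to emp1: 2 + 2 = 4 links.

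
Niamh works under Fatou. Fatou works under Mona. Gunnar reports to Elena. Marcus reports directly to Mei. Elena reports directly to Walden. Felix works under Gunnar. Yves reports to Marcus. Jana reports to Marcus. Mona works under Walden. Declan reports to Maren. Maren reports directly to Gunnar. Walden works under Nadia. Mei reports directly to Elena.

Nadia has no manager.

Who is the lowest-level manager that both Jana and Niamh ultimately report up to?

Jana's chain of managers is Marcus, Mei, Elena, Walden, Nadia. Niamh's chain of managers is Fatou, Mona, Walden, Nadia. The first manager that appears in both chains is Walden.

Walden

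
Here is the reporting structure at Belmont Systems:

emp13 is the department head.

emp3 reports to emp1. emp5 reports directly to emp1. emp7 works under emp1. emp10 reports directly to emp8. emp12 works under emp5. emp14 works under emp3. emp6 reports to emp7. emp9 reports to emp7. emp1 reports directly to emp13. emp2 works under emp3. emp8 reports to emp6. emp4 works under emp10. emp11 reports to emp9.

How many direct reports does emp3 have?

emp3 directly manages emp14, emp2. That is 2 direct reports.

2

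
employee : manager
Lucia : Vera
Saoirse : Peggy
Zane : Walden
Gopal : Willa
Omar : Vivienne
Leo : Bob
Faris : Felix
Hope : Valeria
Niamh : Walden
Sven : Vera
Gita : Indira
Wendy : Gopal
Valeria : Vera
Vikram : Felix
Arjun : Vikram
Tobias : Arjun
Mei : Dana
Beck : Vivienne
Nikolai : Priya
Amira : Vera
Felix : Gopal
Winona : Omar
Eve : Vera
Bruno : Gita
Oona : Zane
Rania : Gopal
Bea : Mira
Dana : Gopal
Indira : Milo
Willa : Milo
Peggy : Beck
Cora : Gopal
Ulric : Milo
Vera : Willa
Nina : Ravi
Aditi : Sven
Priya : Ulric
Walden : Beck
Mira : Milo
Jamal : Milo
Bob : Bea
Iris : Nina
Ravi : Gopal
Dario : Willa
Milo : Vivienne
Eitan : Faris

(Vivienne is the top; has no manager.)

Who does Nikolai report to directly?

Priya

Nikolai reports directly to Priya.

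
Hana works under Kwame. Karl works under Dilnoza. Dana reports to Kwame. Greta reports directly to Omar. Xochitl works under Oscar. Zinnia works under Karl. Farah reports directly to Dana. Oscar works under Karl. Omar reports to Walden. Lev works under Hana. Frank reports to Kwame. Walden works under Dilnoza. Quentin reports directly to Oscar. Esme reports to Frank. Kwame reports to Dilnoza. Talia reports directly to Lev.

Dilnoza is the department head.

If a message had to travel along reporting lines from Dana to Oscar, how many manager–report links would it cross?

4

Dana is 2 levels below Dilnoza, and Oscar is 2 levels below Dilnoza (their lowest common manager). The shortest path runs up from Dana to Dilnoza and back down to Oscar: 2 + 2 = 4 links.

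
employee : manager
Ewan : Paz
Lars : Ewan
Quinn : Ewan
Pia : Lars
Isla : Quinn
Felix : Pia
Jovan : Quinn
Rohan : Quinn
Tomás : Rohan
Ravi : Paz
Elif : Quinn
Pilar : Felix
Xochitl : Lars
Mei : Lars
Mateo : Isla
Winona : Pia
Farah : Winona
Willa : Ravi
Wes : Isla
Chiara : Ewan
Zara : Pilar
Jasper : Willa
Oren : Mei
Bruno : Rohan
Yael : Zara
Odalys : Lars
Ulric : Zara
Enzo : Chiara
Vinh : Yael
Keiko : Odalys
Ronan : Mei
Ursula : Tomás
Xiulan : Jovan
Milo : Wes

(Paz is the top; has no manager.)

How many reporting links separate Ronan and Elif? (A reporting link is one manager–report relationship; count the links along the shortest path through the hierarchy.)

5

Ronan is 3 levels below Ewan, and Elif is 2 levels below Ewan (their lowest common manager). The shortest path runs up from Ronan to Ewan and back down to Elif: 3 + 2 = 5 links.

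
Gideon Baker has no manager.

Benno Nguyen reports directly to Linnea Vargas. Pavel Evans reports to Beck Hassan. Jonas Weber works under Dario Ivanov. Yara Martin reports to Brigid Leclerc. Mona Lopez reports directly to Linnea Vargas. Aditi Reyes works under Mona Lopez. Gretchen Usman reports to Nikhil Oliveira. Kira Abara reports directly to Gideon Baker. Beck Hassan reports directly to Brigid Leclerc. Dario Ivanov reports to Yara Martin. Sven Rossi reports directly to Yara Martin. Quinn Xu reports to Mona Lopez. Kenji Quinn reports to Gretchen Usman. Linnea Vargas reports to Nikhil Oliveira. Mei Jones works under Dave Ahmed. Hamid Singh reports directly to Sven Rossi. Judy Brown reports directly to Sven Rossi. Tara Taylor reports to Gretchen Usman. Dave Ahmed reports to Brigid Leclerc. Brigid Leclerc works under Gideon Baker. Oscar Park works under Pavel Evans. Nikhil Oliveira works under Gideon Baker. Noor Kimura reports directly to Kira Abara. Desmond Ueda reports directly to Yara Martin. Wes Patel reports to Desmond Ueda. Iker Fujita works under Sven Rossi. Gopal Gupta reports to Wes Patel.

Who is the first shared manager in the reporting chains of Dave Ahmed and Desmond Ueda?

Brigid Leclerc

Dave Ahmed's chain of managers is Brigid Leclerc, Gideon Baker. Desmond Ueda's chain of managers is Yara Martin, Brigid Leclerc, Gideon Baker. The first manager that appears in both chains is Brigid Leclerc.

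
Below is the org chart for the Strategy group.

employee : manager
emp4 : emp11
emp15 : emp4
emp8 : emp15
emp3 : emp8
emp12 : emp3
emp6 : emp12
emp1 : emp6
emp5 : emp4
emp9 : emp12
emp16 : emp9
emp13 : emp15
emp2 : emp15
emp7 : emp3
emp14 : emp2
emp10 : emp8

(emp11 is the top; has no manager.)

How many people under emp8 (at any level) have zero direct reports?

4

The people in emp8's organization with no one reporting to them are emp10, emp7, emp16, emp1. That is 4.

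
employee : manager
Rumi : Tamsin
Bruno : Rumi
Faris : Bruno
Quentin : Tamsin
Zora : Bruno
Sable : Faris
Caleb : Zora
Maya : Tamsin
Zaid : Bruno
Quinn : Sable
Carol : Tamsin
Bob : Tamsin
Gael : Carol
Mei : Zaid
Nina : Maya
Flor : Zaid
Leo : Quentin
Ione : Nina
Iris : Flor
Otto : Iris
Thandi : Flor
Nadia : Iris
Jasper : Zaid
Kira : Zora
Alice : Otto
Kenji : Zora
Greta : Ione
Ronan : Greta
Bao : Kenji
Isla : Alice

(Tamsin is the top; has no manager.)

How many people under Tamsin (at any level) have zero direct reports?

The people in Tamsin's organization with no one reporting to them are Bob, Gael, Ronan, Leo, Jasper, Thandi, Nadia, Isla, Mei, Bao, Kira, Caleb, Quinn. That is 13.

13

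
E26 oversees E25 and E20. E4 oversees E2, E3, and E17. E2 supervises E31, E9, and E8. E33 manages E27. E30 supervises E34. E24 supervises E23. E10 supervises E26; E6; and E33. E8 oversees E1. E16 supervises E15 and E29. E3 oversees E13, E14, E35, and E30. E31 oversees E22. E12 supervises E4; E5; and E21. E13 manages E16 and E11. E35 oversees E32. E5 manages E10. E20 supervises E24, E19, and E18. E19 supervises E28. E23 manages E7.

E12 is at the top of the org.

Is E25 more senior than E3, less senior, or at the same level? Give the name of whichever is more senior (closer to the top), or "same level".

E25 is 4 levels below E12; E3 is 2. E3 is higher.

E3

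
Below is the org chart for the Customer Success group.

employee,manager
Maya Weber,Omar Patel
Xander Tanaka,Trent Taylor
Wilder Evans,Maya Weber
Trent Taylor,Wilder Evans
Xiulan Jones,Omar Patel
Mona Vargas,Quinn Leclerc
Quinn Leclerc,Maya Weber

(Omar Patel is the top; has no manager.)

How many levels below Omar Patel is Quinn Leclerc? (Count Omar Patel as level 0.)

Chain from Quinn Leclerc up to Omar Patel: Quinn Leclerc → Maya Weber → Omar Patel. That is 2 steps up, so Quinn Leclerc is 2 levels below Omar Patel.

2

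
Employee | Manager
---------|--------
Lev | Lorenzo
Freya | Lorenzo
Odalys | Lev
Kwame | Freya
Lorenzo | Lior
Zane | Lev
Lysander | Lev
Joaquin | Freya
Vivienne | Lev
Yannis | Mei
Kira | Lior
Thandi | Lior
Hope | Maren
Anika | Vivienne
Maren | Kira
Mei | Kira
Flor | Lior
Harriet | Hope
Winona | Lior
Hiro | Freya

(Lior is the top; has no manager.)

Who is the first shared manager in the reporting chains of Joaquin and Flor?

Lior

Joaquin's chain of managers is Freya, Lorenzo, Lior. Flor's chain of managers is Lior. The first manager that appears in both chains is Lior.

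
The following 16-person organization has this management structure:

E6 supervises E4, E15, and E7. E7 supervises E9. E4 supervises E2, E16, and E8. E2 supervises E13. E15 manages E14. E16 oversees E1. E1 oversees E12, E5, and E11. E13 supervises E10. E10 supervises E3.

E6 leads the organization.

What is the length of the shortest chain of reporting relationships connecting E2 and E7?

3

E2 is 2 levels below E6, and E7 is 1 level below E6 (their lowest common manager). The shortest path runs up from E2 to E6 and back down to E7: 2 + 1 = 3 links.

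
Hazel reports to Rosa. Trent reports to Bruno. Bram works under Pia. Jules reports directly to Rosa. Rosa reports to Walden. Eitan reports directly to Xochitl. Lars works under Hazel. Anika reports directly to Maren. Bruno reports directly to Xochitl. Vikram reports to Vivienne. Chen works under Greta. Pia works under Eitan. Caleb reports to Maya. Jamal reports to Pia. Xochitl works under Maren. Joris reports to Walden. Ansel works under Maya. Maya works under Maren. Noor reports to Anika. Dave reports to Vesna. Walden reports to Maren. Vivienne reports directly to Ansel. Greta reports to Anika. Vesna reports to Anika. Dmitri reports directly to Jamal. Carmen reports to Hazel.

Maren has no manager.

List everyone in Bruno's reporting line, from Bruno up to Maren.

Bruno reports to Xochitl. Xochitl reports to Maren. Maren is at the top.

Bruno -> Xochitl -> Maren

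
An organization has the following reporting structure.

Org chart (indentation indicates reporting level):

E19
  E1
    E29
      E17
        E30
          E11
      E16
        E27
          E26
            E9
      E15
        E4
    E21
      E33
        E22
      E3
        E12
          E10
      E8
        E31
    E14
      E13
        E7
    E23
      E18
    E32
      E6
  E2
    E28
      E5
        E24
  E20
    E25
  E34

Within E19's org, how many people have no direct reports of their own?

12

The people in E19's organization with no one reporting to them are E34, E25, E24, E6, E18, E7, E31, E10, E22, E4, E9, E11. That is 12.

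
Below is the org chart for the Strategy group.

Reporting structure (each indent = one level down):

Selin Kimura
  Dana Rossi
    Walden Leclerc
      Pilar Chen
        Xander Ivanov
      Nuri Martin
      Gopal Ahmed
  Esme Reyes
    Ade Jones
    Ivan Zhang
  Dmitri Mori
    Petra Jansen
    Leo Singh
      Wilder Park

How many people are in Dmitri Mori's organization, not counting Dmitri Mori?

3

Dmitri Mori directly manages Petra Jansen, Leo Singh. Petra Jansen has no reports. Under Leo Singh: Wilder Park (1). So Dmitri Mori's organization is 2 direct reports plus everyone under them: 1 + 2 = 3.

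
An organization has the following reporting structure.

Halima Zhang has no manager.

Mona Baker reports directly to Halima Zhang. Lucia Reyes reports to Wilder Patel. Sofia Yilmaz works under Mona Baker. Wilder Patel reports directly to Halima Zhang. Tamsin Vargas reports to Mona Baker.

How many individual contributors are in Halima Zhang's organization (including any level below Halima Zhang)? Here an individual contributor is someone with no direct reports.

The people in Halima Zhang's organization with no one reporting to them are Lucia Reyes, Tamsin Vargas, Sofia Yilmaz. That is 3.

3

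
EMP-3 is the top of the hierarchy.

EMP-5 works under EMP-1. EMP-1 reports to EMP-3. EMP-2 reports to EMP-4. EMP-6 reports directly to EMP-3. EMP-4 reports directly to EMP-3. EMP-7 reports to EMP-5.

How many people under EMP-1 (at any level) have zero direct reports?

1

The only person in EMP-1's organization with no one reporting to them is EMP-7. That is 1.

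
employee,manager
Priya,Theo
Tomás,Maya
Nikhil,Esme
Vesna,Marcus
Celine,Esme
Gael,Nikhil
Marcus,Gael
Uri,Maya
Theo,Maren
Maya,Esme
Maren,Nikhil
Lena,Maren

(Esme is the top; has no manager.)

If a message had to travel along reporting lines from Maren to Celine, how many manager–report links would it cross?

3

Maren is 2 levels below Esme, and Celine is 1 level below Esme (their lowest common manager). The shortest path runs up from Maren to Esme and back down to Celine: 2 + 1 = 3 links.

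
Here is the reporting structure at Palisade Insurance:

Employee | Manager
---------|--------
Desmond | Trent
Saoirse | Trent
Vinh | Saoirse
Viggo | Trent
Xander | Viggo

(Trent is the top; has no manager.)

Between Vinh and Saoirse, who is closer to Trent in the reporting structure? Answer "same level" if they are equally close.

Vinh is 2 levels below Trent; Saoirse is 1. Saoirse is higher.

Saoirse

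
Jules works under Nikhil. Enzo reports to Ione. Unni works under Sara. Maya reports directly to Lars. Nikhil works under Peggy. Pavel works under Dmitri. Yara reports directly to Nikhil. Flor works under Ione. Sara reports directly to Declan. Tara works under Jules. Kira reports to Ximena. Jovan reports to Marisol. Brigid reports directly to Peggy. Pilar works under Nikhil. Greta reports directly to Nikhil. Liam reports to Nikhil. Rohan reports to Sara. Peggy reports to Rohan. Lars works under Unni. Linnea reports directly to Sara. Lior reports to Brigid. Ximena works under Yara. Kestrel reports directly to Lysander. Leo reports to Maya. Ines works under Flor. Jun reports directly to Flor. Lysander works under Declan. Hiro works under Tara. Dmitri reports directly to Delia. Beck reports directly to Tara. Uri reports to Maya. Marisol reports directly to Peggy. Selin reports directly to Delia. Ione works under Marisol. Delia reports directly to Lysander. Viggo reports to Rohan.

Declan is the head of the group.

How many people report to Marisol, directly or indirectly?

Marisol directly manages Ione, Jovan. Under Ione: Flor, Ines, Jun, Enzo (4). Jovan has no reports. So Marisol's organization is 2 direct reports plus everyone under them: 5 + 1 = 6.

6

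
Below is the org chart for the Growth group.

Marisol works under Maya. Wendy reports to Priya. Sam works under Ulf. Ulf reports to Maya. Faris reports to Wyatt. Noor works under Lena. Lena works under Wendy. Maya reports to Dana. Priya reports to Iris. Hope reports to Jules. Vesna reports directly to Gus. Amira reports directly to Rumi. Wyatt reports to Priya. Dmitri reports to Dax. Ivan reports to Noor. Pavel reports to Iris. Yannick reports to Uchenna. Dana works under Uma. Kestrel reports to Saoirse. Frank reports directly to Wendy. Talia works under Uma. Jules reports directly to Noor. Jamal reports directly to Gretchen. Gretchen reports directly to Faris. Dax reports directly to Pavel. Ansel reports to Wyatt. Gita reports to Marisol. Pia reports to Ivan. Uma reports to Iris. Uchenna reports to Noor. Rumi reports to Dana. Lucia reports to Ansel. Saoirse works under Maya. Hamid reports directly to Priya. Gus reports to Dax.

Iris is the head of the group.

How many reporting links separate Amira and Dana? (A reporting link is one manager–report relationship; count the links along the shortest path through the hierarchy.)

2

Amira is in Dana's organization: the chain from Amira up to Dana is Amira → Rumi → Dana, which is 2 links.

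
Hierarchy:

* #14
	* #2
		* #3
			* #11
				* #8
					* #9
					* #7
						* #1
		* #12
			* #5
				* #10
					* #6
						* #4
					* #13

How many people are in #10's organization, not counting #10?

#10 directly manages #6, #13. Under #6: #4 (1). #13 has no reports. So #10's organization is 2 direct reports plus everyone under them: 2 + 1 = 3.

3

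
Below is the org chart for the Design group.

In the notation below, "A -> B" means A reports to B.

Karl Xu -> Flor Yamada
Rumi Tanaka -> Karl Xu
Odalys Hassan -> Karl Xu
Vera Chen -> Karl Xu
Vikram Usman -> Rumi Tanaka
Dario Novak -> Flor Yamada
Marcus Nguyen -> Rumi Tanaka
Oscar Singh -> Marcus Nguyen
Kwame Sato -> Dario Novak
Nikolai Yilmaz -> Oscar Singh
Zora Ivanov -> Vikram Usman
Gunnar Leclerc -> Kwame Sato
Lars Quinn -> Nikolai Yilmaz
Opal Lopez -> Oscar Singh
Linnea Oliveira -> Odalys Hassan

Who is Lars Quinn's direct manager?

Nikolai Yilmaz

Lars Quinn reports directly to Nikolai Yilmaz.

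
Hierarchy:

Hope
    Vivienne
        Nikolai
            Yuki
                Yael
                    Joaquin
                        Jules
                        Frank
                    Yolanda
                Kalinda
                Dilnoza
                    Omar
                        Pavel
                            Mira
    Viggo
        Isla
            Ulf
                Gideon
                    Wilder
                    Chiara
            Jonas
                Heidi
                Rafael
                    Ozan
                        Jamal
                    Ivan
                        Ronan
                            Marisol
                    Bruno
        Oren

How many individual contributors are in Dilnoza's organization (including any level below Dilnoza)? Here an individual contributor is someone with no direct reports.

The only person in Dilnoza's organization with no one reporting to them is Mira. That is 1.

1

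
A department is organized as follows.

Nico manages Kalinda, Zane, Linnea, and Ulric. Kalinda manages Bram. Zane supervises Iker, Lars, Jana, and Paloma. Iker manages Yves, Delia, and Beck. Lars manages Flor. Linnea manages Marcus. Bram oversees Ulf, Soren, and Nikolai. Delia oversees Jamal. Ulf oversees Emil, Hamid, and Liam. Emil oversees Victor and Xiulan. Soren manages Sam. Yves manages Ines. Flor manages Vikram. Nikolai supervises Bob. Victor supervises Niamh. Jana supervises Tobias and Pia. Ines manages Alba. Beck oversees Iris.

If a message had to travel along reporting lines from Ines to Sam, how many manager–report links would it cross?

Ines is 4 levels below Nico, and Sam is 4 levels below Nico (their lowest common manager). The shortest path runs up from Ines to Nico and back down to Sam: 4 + 4 = 8 links.

8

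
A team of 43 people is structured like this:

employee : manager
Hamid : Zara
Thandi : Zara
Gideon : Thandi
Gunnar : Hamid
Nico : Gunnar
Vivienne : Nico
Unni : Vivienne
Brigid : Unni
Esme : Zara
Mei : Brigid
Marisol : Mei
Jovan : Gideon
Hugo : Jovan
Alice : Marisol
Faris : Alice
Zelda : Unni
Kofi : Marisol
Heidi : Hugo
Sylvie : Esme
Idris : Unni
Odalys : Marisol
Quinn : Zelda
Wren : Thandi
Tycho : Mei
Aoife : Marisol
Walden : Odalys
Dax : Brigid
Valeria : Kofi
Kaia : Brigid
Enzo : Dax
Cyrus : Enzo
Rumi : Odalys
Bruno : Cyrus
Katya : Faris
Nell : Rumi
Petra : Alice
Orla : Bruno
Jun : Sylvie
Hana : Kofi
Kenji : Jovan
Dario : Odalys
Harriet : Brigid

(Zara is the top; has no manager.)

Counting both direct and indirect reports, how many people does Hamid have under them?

31

Hamid directly manages Gunnar. Under Gunnar: Nico, Vivienne, Unni, Idris, Zelda, Quinn, Brigid, Harriet, Kaia, Dax, Enzo, Cyrus, Bruno, Orla, Mei, Tycho, Marisol, Aoife, Odalys, Dario, Rumi, Nell, Walden, Kofi, Hana, Valeria, Alice, Petra, Faris, Katya (30). That's 31 in total.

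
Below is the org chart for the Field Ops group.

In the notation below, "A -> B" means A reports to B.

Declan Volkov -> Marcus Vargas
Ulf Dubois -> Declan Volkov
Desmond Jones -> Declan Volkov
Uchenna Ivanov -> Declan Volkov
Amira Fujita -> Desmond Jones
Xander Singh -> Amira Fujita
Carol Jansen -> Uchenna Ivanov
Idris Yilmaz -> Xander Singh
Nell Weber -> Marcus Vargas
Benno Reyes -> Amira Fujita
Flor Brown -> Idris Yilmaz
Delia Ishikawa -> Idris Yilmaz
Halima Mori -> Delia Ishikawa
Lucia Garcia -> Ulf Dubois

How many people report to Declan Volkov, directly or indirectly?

Declan Volkov directly manages Ulf Dubois, Desmond Jones, Uchenna Ivanov. Under Ulf Dubois: Lucia Garcia (1). Under Desmond Jones: Amira Fujita, Benno Reyes, Xander Singh, Idris Yilmaz, Delia Ishikawa, Halima Mori, Flor Brown (7). Under Uchenna Ivanov: Carol Jansen (1). So Declan Volkov's organization is 3 direct reports plus everyone under them: 2 + 8 + 2 = 12.

12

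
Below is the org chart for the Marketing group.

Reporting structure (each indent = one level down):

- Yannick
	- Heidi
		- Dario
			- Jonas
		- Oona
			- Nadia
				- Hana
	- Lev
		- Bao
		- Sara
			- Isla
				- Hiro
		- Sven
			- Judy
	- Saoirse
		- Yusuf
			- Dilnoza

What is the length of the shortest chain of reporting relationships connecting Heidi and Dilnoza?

4

Heidi is 1 level below Yannick, and Dilnoza is 3 levels below Yannick (their lowest common manager). The shortest path runs up from Heidi to Yannick and back down to Dilnoza: 1 + 3 = 4 links.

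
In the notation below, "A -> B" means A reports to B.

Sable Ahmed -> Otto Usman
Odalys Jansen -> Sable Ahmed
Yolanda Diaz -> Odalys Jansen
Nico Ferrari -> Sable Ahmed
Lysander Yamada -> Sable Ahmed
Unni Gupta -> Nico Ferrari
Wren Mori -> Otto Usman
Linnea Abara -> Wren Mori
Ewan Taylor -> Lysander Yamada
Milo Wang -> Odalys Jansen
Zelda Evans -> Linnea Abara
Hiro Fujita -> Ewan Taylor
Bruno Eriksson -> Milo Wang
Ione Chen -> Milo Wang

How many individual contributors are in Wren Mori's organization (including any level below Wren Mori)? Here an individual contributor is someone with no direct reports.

The only person in Wren Mori's organization with no one reporting to them is Zelda Evans. That is 1.

1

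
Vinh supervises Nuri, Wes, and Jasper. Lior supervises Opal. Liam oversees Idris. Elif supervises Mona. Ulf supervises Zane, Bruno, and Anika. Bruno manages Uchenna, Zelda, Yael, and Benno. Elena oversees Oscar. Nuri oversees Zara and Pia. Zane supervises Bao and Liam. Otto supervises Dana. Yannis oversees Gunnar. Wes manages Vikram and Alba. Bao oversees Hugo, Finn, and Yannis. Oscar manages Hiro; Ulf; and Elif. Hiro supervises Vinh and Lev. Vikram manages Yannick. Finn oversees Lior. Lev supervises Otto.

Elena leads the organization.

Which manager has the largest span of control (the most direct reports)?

Bruno

Direct-report counts: Elena has 1; Oscar has 3; Elif has 1; Ulf has 3; Bruno has 4; Zane has 2; Bao has 3; Yannis has 1; Finn has 1; Lior has 1; Liam has 1; Hiro has 2; Lev has 1; Otto has 1; Vinh has 3; Wes has 2; Vikram has 1; Nuri has 2. The largest is 4, held by Bruno.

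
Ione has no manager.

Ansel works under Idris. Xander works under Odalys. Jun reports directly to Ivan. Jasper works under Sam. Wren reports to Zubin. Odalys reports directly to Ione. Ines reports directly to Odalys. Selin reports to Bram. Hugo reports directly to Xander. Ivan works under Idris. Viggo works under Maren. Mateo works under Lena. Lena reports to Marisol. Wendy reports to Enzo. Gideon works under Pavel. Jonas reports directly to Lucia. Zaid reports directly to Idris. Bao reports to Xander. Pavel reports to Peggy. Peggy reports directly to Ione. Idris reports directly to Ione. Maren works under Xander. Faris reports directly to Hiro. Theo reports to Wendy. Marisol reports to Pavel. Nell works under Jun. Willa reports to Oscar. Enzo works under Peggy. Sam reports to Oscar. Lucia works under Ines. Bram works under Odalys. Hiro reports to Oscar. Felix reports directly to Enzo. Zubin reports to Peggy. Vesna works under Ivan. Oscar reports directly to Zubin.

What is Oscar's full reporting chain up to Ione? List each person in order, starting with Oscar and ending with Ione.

Oscar reports to Zubin. Zubin reports to Peggy. Peggy reports to Ione. Ione is at the top.

Oscar -> Zubin -> Peggy -> Ione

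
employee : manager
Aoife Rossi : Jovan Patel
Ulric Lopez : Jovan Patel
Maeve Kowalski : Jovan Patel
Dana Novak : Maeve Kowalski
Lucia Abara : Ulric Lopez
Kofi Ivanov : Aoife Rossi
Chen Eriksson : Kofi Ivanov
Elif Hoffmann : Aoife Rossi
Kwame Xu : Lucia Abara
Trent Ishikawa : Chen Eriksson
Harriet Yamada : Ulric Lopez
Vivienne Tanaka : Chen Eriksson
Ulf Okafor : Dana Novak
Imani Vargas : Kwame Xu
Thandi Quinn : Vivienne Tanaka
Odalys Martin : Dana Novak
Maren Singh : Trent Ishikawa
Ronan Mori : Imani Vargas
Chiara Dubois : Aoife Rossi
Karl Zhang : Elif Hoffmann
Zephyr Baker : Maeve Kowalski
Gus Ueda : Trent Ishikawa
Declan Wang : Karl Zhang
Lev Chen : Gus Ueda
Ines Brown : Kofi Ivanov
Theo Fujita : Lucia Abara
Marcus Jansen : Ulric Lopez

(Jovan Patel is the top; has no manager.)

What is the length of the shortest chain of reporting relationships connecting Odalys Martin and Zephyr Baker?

3

Odalys Martin is 2 levels below Maeve Kowalski, and Zephyr Baker is 1 level below Maeve Kowalski (their lowest common manager). The shortest path runs up from Odalys Martin to Maeve Kowalski and back down to Zephyr Baker: 2 + 1 = 3 links.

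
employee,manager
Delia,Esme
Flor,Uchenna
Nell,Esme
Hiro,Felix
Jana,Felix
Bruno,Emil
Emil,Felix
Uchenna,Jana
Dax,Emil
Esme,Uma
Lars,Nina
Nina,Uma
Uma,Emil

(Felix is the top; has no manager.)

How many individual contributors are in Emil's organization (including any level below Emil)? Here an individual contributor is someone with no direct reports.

5

The people in Emil's organization with no one reporting to them are Bruno, Lars, Delia, Nell, Dax. That is 5.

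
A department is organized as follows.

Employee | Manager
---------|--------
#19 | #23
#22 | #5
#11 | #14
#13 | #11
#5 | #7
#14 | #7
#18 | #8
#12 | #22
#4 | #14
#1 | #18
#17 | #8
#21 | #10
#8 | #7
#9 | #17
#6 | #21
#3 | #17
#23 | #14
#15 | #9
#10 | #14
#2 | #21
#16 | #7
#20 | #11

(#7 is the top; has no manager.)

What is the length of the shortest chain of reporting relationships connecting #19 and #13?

#19 is 2 levels below #14, and #13 is 2 levels below #14 (their lowest common manager). The shortest path runs up from #19 to #14 and back down to #13: 2 + 2 = 4 links.

4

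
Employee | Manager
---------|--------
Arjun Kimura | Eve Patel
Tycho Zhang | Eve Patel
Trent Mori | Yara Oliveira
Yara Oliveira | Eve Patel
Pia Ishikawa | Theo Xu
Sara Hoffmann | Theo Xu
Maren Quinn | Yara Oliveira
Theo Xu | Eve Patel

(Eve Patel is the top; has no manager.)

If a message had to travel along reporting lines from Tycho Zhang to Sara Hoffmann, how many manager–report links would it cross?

Tycho Zhang is 1 level below Eve Patel, and Sara Hoffmann is 2 levels below Eve Patel (their lowest common manager). The shortest path runs up from Tycho Zhang to Eve Patel and back down to Sara Hoffmann: 1 + 2 = 3 links.

3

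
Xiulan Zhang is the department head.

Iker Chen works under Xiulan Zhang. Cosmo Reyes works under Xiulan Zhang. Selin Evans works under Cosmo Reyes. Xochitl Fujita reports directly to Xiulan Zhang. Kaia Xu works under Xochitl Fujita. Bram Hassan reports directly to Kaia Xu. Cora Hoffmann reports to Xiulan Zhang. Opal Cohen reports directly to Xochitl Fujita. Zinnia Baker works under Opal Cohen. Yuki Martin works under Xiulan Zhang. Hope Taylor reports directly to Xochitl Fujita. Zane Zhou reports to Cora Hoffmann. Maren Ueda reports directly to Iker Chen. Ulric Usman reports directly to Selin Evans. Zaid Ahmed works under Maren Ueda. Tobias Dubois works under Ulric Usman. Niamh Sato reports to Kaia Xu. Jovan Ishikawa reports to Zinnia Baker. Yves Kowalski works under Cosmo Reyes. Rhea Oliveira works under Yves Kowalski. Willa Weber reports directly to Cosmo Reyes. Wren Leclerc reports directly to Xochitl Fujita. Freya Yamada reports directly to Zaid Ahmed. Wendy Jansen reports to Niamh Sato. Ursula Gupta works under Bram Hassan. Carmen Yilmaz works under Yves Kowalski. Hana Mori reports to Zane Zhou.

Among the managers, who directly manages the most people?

Direct-report counts: Xiulan Zhang has 5; Cora Hoffmann has 1; Zane Zhou has 1; Xochitl Fujita has 4; Opal Cohen has 1; Zinnia Baker has 1; Kaia Xu has 2; Niamh Sato has 1; Bram Hassan has 1; Cosmo Reyes has 3; Yves Kowalski has 2; Selin Evans has 1; Ulric Usman has 1; Iker Chen has 1; Maren Ueda has 1; Zaid Ahmed has 1. The largest is 5, held by Xiulan Zhang.

Xiulan Zhang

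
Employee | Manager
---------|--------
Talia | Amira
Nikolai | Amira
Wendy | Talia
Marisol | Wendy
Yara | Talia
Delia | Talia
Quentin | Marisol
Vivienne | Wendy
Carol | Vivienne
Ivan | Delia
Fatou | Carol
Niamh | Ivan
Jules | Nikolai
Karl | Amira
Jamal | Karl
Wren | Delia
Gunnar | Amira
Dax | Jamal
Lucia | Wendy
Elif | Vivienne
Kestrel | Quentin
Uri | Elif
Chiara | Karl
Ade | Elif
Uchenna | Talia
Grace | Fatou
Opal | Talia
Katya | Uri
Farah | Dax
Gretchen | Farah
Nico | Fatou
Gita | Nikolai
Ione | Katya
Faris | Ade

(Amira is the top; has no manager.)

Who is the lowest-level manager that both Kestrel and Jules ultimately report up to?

Amira

Kestrel's chain of managers is Quentin, Marisol, Wendy, Talia, Amira. Jules's chain of managers is Nikolai, Amira. The first manager that appears in both chains is Amira.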